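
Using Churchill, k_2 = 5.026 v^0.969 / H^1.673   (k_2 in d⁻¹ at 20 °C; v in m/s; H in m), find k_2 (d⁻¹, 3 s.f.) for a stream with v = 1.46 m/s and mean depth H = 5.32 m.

k_2 ≈ 0.443 d⁻¹

k_2 = 5.026 × 1.46^0.969 / 5.32^1.673 = 5.026 × 1.443 / 16.39 = 0.4426 d⁻¹.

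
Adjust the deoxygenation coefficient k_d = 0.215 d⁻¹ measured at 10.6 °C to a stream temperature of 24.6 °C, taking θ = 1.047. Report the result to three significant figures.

k_d ≈ 0.409 d⁻¹

k_d(T₂) = k_d(T₁) · θ^(T₂−T₁) = 0.215 × 1.047^(24.6−10.6)
= 0.215 × 1.047^14.0 = 0.215 × 1.902 = 0.4090 d⁻¹.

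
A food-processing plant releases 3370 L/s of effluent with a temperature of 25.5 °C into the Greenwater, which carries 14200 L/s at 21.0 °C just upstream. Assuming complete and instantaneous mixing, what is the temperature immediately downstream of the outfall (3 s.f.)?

Flow-weighted mixing: C = (Q_r C_r + Q_w C_w)/(Q_r + Q_w)
= (14200×21.0 + 3370×25.5)/(14200 + 3370) = 384100/17570 = 21.86 °C.

21.9 °C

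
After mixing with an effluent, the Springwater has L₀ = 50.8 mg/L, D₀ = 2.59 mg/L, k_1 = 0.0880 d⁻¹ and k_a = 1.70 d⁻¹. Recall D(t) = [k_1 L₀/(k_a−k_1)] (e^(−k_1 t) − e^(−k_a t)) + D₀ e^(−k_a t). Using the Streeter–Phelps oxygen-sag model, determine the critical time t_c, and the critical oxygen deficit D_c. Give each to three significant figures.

With k_a/k_1 = 19.32 and 1 − D₀(k_a−k_1)/(k_1 L₀) = 0.06606,
t_c = ln(19.32 × 0.06606) / (1.70 − 0.0880) = ln(1.276) / 1.612 = 0.2439/1.612 = 0.1513 d.
L(t_c) = L₀ e^(−k_1 t_c) = 50.8 × 0.9868 = 50.13 mg/L, and at the critical point k_a D_c = k_1 L, so D_c = (0.0880/1.70) × 50.13 = 2.595 mg/L.

t_c ≈ 0.151 d; D_c ≈ 2.59 mg/L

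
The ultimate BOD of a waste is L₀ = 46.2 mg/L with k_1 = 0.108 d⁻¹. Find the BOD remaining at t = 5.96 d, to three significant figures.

L_t = L₀ e^(−k_1 t) = 46.2 × e^(−0.108×5.96) = 46.2 × 0.5254 = 24.27 mg/L.

L ≈ 24.3 mg/L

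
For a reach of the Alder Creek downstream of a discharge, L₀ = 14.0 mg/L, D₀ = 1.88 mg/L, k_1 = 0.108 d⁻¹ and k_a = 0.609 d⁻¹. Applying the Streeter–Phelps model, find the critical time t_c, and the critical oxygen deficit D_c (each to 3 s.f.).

With k_a/k_1 = 5.639 and 1 − D₀(k_a−k_1)/(k_1 L₀) = 0.3771,
t_c = ln(5.639 × 0.3771) / (0.609 − 0.108) = ln(2.126) / 0.5010 = 0.7543/0.5010 = 1.506 d.
L(t_c) = L₀ e^(−k_1 t_c) = 14.0 × 0.8499 = 11.90 mg/L, and at the critical point k_a D_c = k_1 L, so D_c = (0.108/0.609) × 11.90 = 2.110 mg/L.

t_c ≈ 1.51 d; D_c ≈ 2.11 mg/L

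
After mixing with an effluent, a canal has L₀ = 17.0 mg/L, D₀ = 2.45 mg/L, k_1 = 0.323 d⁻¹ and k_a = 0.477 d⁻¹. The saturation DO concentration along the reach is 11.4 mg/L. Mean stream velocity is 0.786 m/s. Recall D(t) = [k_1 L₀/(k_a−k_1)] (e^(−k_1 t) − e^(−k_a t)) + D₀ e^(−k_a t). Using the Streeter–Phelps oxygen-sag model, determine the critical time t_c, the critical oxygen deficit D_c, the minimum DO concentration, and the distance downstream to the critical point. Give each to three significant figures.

With k_a/k_1 = 1.477 and 1 − D₀(k_a−k_1)/(k_1 L₀) = 0.9313,
t_c = ln(1.477 × 0.9313) / (0.477 − 0.323) = ln(1.375) / 0.1540 = 0.3187/0.1540 = 2.069 d.
D_c = (k_1/k_a) L₀ e^(−k_1 t_c) = (0.323/0.477) × 17.0 × e^(−0.323×2.069) = 0.6771 × 17.0 × 0.5125 = 5.900 mg/L.
Minimum DO = C_s − D_c = 11.4 − 5.900 = 5.500 mg/L.
x_c = v t_c = 0.786 m/s × 2.069 d × 86400 s/d = 140500 m ≈ 141 km.

t_c ≈ 2.07 d; D_c ≈ 5.90 mg/L; min DO ≈ 5.50 mg/L; x_c ≈ 141 km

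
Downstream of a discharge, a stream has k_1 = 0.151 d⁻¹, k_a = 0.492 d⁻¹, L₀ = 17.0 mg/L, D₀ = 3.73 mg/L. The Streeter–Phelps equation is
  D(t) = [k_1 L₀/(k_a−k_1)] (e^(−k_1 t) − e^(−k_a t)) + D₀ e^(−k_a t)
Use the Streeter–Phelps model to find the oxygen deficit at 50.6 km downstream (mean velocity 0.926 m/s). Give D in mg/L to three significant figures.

Travel time t = x/v = 50.6 km / (0.926 m/s) = 50600 m / 0.926 m/s = 54640 s = 0.6324 d.
k_1 L₀/(k_a−k_1) = 0.151×17.0/(0.492−0.151) = 2.567/0.3410 = 7.528 mg/L.
e^(−k_1 t) = e^(−0.151×0.6324) = 0.9089; e^(−k_a t) = e^(−0.492×0.6324) = 0.7326.
D = 7.528 × (0.9089 − 0.7326) + 3.73 × 0.7326 = 1.327 + 2.733 = 4.060 mg/L.

D ≈ 4.06 mg/L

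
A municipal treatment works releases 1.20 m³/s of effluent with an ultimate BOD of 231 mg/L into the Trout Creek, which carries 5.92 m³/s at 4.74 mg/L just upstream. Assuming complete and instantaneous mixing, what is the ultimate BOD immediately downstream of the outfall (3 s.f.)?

42.9 mg/L

Flow-weighted mixing: C = (Q_r C_r + Q_w C_w)/(Q_r + Q_w)
= (5.92×4.74 + 1.20×231)/(5.92 + 1.20) = 305.3/7.120 = 42.87 mg/L.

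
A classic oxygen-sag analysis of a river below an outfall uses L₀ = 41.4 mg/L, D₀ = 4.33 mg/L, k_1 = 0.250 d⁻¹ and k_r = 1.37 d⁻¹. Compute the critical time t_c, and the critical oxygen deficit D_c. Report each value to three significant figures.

t_c ≈ 0.954 d; D_c ≈ 5.95 mg/L

With k_r/k_1 = 5.480 and 1 − D₀(k_r−k_1)/(k_1 L₀) = 0.5314,
t_c = ln(5.480 × 0.5314) / (1.37 − 0.250) = ln(2.912) / 1.120 = 1.069/1.120 = 0.9544 d.
L(t_c) = L₀ e^(−k_1 t_c) = 41.4 × 0.7877 = 32.61 mg/L, and at the critical point k_r D_c = k_1 L, so D_c = (0.250/1.37) × 32.61 = 5.951 mg/L.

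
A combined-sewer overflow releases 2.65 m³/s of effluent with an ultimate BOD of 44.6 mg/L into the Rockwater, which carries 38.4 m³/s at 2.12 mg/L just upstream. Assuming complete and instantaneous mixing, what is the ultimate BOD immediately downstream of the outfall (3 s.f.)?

4.86 mg/L

Flow-weighted mixing: C = (Q_r C_r + Q_w C_w)/(Q_r + Q_w)
= (38.4×2.12 + 2.65×44.6)/(38.4 + 2.65) = 199.6/41.05 = 4.862 mg/L.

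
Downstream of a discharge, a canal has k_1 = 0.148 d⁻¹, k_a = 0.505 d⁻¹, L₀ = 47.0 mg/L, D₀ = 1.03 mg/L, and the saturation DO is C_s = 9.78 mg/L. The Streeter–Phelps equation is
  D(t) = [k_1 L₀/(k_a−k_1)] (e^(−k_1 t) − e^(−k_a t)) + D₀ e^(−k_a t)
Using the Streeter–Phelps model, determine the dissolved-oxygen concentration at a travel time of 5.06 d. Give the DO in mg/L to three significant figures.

DO ≈ 2.00 mg/L

k_1 L₀/(k_a−k_1) = 0.148×47.0/(0.505−0.148) = 6.956/0.3570 = 19.48 mg/L.
e^(−k_1 t) = e^(−0.148×5.060) = 0.4729; e^(−k_a t) = e^(−0.505×5.060) = 0.07767.
D = 19.48 × (0.4729 − 0.07767) + 1.03 × 0.07767 = 7.701 + 0.08000 = 7.781 mg/L.
DO = C_s − D = 9.78 − 7.781 = 1.999 mg/L.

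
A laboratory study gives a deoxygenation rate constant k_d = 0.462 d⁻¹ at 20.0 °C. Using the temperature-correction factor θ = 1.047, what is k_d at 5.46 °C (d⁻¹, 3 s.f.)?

k_d(T₂) = k_d(T₁) · θ^(T₂−T₁) = 0.462 × 1.047^(5.46−20.0)
= 0.462 × 1.047^-14.5 = 0.462 × 0.5128 = 0.2369 d⁻¹.

k_d ≈ 0.237 d⁻¹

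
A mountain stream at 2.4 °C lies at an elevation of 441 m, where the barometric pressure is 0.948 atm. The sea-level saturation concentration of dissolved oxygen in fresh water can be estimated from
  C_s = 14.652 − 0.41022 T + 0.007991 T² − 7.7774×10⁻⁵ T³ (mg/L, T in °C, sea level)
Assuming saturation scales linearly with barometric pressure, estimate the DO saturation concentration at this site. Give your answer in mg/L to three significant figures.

At sea level: C_s = 14.652 − 0.41022×2.4 + 0.007991×2.4² − 7.7774×10⁻⁵×2.4³ = 13.71 mg/L.
Pressure correction: C_s' = 13.71 × 0.948 = 13.00 mg/L.

C_s ≈ 13.0 mg/L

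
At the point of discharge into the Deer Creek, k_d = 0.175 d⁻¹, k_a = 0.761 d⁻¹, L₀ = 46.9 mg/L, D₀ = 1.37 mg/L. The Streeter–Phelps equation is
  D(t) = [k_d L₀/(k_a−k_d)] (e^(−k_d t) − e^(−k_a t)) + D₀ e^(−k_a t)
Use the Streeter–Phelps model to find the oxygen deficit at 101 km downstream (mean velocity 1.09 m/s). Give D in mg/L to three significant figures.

D ≈ 6.02 mg/L

Travel time t = x/v = 101 km / (1.09 m/s) = 101000 m / 1.09 m/s = 92660 s = 1.072 d.
k_d L₀/(k_a−k_d) = 0.175×46.9/(0.761−0.175) = 8.207/0.5860 = 14.01 mg/L.
e^(−k_d t) = e^(−0.175×1.072) = 0.8289; e^(−k_a t) = e^(−0.761×1.072) = 0.4421.
D = 14.01 × (0.8289 − 0.4421) + 1.37 × 0.4421 = 5.417 + 0.6057 = 6.022 mg/L.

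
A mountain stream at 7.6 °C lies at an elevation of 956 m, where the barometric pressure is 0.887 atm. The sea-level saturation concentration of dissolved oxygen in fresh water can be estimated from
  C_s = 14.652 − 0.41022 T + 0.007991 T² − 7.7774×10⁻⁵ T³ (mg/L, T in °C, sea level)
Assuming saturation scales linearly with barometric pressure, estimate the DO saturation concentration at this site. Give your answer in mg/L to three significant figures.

C_s ≈ 10.6 mg/L

At sea level: C_s = 14.652 − 0.41022×7.6 + 0.007991×7.6² − 7.7774×10⁻⁵×7.6³ = 11.96 mg/L.
Pressure correction: C_s' = 11.96 × 0.887 = 10.61 mg/L.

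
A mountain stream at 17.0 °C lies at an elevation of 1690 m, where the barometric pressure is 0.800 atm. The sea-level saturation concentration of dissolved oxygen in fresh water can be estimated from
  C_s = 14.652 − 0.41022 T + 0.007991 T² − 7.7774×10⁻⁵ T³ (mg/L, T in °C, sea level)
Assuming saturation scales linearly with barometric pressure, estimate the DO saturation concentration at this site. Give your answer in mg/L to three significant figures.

C_s ≈ 7.68 mg/L

At sea level: C_s = 14.652 − 0.41022×17.0 + 0.007991×17.0² − 7.7774×10⁻⁵×17.0³ = 9.606 mg/L.
Pressure correction: C_s' = 9.606 × 0.800 = 7.684 mg/L.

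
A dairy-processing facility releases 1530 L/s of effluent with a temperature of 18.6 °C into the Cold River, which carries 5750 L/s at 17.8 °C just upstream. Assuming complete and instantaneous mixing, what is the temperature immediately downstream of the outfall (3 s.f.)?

Flow-weighted mixing: C = (Q_r C_r + Q_w C_w)/(Q_r + Q_w)
= (5750×17.8 + 1530×18.6)/(5750 + 1530) = 130800/7280 = 17.97 °C.

18.0 °C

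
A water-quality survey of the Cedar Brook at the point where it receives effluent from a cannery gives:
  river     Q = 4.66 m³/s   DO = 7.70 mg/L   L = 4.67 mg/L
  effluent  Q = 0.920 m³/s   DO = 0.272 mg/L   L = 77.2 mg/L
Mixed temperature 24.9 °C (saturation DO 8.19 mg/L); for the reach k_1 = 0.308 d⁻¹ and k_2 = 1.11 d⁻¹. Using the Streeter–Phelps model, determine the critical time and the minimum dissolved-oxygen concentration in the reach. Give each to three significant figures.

t_c ≈ 1.21 d; minimum DO ≈ 5.01 mg/L

Mixed DO = (4.66×7.70 + 0.920×0.272)/(4.66+0.920) = 36.13/5.580 = 6.475 mg/L.
Mixed L₀ = (4.66×4.67 + 0.920×77.2)/(5.580) = 92.79/5.580 = 16.63 mg/L.
Initial deficit D₀ = C_s − DO₀ = 8.19 − 6.475 = 1.715 mg/L.
t_c = (1/0.8020) ln[(1.11/0.308)(1 − 1.715×0.8020/(0.308×16.63))] = 1.247 × ln(2.636) = 1.209 d.
D_c = (0.308/1.11) × 16.63 × e^(−0.308×1.209) = 0.2775 × 16.63 × 0.6892 = 3.180 mg/L.
Minimum DO = 8.19 − 3.180 = 5.010 mg/L.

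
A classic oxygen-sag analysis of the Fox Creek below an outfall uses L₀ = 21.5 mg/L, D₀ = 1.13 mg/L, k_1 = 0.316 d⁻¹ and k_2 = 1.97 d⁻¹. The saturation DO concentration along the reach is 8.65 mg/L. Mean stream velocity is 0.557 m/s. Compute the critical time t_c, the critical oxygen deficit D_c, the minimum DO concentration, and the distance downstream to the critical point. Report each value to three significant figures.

t_c ≈ 0.912 d; D_c ≈ 2.59 mg/L; min DO ≈ 6.06 mg/L; x_c ≈ 43.9 km

t_c = [1/(k_2−k_1)] ln[(k_2/k_1)(1 − D₀(k_2−k_1)/(k_1 L₀))]
= [1/(1.97−0.316)] ln[(1.97/0.316)(1 − 1.13×1.654/(0.316×21.5))]
= (1/1.654) ln[6.234 × 0.7249] = 0.6046 × ln(4.519) = 0.6046 × 1.508 = 0.9119 d.
L(t_c) = L₀ e^(−k_1 t_c) = 21.5 × 0.7496 = 16.12 mg/L, and at the critical point k_2 D_c = k_1 L, so D_c = (0.316/1.97) × 16.12 = 2.585 mg/L.
Minimum DO = C_s − D_c = 8.65 − 2.585 = 6.065 mg/L.
x_c = v t_c = 0.557 m/s × 0.9119 d × 86400 s/d = 43890 m ≈ 43.9 km.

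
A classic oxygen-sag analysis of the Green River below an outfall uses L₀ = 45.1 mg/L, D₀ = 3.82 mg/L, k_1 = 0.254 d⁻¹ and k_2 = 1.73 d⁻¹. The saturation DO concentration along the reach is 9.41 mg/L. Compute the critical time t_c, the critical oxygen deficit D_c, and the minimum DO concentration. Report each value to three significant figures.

t_c ≈ 0.841 d; D_c ≈ 5.35 mg/L; min DO ≈ 4.06 mg/L

t_c = [1/(k_2−k_1)] ln[(k_2/k_1)(1 − D₀(k_2−k_1)/(k_1 L₀))]
= [1/(1.73−0.254)] ln[(1.73/0.254)(1 − 3.82×1.476/(0.254×45.1))]
= (1/1.476) ln[6.811 × 0.5078] = 0.6775 × ln(3.459) = 0.6775 × 1.241 = 0.8407 d.
D_c = (k_1/k_2) L₀ e^(−k_1 t_c) = (0.254/1.73) × 45.1 × e^(−0.254×0.8407) = 0.1468 × 45.1 × 0.8077 = 5.348 mg/L.
Minimum DO = C_s − D_c = 9.41 − 5.348 = 4.062 mg/L.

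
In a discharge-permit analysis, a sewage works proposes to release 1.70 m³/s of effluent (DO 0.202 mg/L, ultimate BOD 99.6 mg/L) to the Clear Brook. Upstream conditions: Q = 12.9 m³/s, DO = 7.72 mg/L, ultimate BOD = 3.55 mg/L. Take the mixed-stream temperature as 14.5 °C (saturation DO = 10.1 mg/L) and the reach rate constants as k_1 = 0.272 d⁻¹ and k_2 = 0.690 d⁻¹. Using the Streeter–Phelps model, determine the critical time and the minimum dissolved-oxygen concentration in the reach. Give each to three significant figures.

t_c ≈ 1.23 d; minimum DO ≈ 5.95 mg/L

Mixed DO = (12.9×7.72 + 1.70×0.202)/(12.9+1.70) = 99.93/14.60 = 6.845 mg/L.
Mixed L₀ = (12.9×3.55 + 1.70×99.6)/(14.60) = 215.1/14.60 = 14.73 mg/L.
Initial deficit D₀ = C_s − DO₀ = 10.1 − 6.845 = 3.255 mg/L.
t_c = (1/0.4180) ln[(0.690/0.272)(1 − 3.255×0.4180/(0.272×14.73))] = 2.392 × ln(1.675) = 1.235 d.
D_c = (0.272/0.690) × 14.73 × e^(−0.272×1.235) = 0.3942 × 14.73 × 0.7148 = 4.151 mg/L.
Minimum DO = 10.1 − 4.151 = 5.949 mg/L.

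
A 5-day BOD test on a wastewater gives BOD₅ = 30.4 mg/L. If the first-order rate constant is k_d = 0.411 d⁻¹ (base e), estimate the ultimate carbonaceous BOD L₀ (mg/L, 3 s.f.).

BOD₅ = L₀(1 − e^(−5k_d)) ⇒ L₀ = BOD₅ / (1 − e^(−5×0.411))
= 30.4 / (1 − 0.1281) = 30.4 / 0.8719 = 34.87 mg/L.

L₀ ≈ 34.9 mg/L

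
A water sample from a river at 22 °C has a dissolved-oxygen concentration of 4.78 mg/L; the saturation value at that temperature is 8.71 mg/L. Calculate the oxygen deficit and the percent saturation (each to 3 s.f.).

D ≈ 3.93 mg/L; 54.9 % saturation

D = C_s − C = 8.71 − 4.78 = 3.93 mg/L.
% saturation = 4.78/8.71 × 100 = 54.9 %.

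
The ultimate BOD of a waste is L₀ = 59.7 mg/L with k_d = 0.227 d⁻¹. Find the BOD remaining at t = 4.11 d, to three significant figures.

L ≈ 23.5 mg/L

L_t = L₀ e^(−k_d t) = 59.7 × e^(−0.227×4.11) = 59.7 × 0.3934 = 23.49 mg/L.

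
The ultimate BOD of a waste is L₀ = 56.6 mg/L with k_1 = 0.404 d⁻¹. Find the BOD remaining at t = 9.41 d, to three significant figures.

L ≈ 1.26 mg/L

L_t = L₀ e^(−k_1 t) = 56.6 × e^(−0.404×9.41) = 56.6 × 0.02233 = 1.264 mg/L.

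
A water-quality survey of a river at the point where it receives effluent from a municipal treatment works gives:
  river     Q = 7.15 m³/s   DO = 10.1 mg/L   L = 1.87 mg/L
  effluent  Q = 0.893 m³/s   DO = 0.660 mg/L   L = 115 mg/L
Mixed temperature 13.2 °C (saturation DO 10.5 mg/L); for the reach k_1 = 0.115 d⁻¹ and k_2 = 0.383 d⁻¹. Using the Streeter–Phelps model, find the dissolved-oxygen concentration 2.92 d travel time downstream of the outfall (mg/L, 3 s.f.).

DO ≈ 7.62 mg/L

Mixed DO = (7.15×10.1 + 0.893×0.660)/(7.15+0.893) = 72.80/8.043 = 9.052 mg/L.
Mixed L₀ = (7.15×1.87 + 0.893×115)/(8.043) = 116.1/8.043 = 14.43 mg/L.
Initial deficit D₀ = C_s − DO₀ = 10.5 − 9.052 = 1.448 mg/L.
D(2.92) = [0.115×14.43/(0.383−0.115)](e^(−0.115×2.92) − e^(−0.383×2.92)) + 1.448 e^(−0.383×2.92)
= 6.192 × (0.7148 − 0.3268) + 1.448 × 0.3268 = 2.876 mg/L.
DO = 10.5 − 2.876 = 7.624 mg/L.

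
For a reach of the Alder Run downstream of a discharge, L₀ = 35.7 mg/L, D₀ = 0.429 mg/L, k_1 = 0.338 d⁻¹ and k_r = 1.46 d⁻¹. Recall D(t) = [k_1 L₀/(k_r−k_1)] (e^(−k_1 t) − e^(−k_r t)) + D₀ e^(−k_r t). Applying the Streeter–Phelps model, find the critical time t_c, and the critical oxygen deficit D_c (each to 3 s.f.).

At the critical point dD/dt = 0, so k_1 L₀ e^(−k_1 t) = k_r D. Substituting D(t) from the Streeter–Phelps equation and solving for t gives
t_c = ln[(k_r/k_1)(1 − D₀(k_r−k_1)/(k_1 L₀))] / (k_r−k_1).
Here k_r−k_1 = 1.122 d⁻¹ and 1 − D₀(k_r−k_1)/(k_1 L₀) = 1 − 0.429×1.122/(0.338×35.7) = 0.9601, so
t_c = ln(4.320 × 0.9601) / 1.122 = 1.422 / 1.122 = 1.268 d.
L(t_c) = L₀ e^(−k_1 t_c) = 35.7 × 0.6515 = 23.26 mg/L, and at the critical point k_r D_c = k_1 L, so D_c = (0.338/1.46) × 23.26 = 5.384 mg/L.

t_c ≈ 1.27 d; D_c ≈ 5.38 mg/L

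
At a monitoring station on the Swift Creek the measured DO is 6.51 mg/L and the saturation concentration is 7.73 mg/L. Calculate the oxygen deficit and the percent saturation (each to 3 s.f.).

D ≈ 1.22 mg/L; 84.2 % saturation

D = C_s − C = 7.73 − 6.51 = 1.22 mg/L.
% saturation = 6.51/7.73 × 100 = 84.2 %.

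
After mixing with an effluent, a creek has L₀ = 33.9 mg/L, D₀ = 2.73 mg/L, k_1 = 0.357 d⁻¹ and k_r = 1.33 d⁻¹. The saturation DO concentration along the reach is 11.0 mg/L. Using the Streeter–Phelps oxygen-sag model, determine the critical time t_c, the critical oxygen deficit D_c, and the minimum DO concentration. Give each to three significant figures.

t_c ≈ 1.10 d; D_c ≈ 6.15 mg/L; min DO ≈ 4.85 mg/L

At the critical point dD/dt = 0, so k_1 L₀ e^(−k_1 t) = k_r D. Substituting D(t) from the Streeter–Phelps equation and solving for t gives
t_c = ln[(k_r/k_1)(1 − D₀(k_r−k_1)/(k_1 L₀))] / (k_r−k_1).
Here k_r−k_1 = 0.9730 d⁻¹ and 1 − D₀(k_r−k_1)/(k_1 L₀) = 1 − 2.73×0.9730/(0.357×33.9) = 0.7805, so
t_c = ln(3.725 × 0.7805) / 0.9730 = 1.067 / 0.9730 = 1.097 d.
L(t_c) = L₀ e^(−k_1 t_c) = 33.9 × 0.6760 = 22.91 mg/L, and at the critical point k_r D_c = k_1 L, so D_c = (0.357/1.33) × 22.91 = 6.151 mg/L.
Minimum DO = C_s − D_c = 11.0 − 6.151 = 4.849 mg/L.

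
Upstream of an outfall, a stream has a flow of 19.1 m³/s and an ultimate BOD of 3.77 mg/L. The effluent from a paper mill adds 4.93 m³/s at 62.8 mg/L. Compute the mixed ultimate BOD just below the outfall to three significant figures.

15.9 mg/L

Flow-weighted mixing: C = (Q_r C_r + Q_w C_w)/(Q_r + Q_w)
= (19.1×3.77 + 4.93×62.8)/(19.1 + 4.93) = 381.6/24.03 = 15.88 mg/L.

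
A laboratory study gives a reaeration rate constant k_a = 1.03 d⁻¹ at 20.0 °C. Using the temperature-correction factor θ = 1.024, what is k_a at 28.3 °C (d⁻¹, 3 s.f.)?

k_a(T₂) = k_a(T₁) · θ^(T₂−T₁) = 1.03 × 1.024^(28.3−20.0)
= 1.03 × 1.024^8.30 = 1.03 × 1.218 = 1.254 d⁻¹.

k_a ≈ 1.25 d⁻¹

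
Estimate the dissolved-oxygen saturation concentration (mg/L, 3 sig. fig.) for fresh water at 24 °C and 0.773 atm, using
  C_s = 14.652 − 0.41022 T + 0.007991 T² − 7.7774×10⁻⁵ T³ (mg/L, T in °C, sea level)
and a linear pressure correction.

At sea level: C_s = 14.652 − 0.41022×24 + 0.007991×24² − 7.7774×10⁻⁵×24³ = 8.334 mg/L.
Pressure correction: C_s' = 8.334 × 0.773 = 6.442 mg/L.

C_s ≈ 6.44 mg/L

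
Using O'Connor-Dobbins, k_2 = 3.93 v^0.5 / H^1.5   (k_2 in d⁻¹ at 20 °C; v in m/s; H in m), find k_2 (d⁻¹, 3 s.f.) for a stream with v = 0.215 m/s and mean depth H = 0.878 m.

k_2 = 3.93 × 0.215^0.5 / 0.878^1.5 = 3.93 × 0.4637 / 0.8227 = 2.215 d⁻¹.

k_2 ≈ 2.21 d⁻¹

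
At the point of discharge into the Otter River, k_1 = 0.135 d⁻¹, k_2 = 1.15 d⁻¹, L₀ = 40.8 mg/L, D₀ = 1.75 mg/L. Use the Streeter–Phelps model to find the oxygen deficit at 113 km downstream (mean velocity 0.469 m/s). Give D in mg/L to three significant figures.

Travel time t = x/v = 113 km / (0.469 m/s) = 113000 m / 0.469 m/s = 240900 s = 2.789 d.
k_1 L₀/(k_2−k_1) = 0.135×40.8/(1.15−0.135) = 5.508/1.015 = 5.427 mg/L.
e^(−k_1 t) = e^(−0.135×2.789) = 0.6863; e^(−k_2 t) = e^(−1.15×2.789) = 0.04048.
D = 5.427 × (0.6863 − 0.04048) + 1.75 × 0.04048 = 3.505 + 0.07084 = 3.575 mg/L.

D ≈ 3.58 mg/L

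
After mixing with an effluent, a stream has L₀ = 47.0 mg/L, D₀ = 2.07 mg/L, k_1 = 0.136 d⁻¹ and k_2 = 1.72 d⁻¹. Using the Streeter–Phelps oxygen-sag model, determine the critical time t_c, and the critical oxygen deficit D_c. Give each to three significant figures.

t_c ≈ 1.15 d; D_c ≈ 3.18 mg/L

With k_2/k_1 = 12.65 and 1 − D₀(k_2−k_1)/(k_1 L₀) = 0.4870,
t_c = ln(12.65 × 0.4870) / (1.72 − 0.136) = ln(6.160) / 1.584 = 1.818/1.584 = 1.148 d.
L(t_c) = L₀ e^(−k_1 t_c) = 47.0 × 0.8555 = 40.21 mg/L, and at the critical point k_2 D_c = k_1 L, so D_c = (0.136/1.72) × 40.21 = 3.179 mg/L.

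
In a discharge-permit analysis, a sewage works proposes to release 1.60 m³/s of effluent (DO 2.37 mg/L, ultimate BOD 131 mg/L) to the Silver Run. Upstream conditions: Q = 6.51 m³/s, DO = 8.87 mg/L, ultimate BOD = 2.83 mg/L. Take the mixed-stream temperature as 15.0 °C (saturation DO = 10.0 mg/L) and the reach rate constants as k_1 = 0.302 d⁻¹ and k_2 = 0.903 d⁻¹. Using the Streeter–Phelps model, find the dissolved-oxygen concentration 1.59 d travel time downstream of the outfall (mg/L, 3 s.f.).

DO ≈ 4.05 mg/L

Mixed DO = (6.51×8.87 + 1.60×2.37)/(6.51+1.60) = 61.54/8.110 = 7.588 mg/L.
Mixed L₀ = (6.51×2.83 + 1.60×131)/(8.110) = 228.0/8.110 = 28.12 mg/L.
Initial deficit D₀ = C_s − DO₀ = 10.0 − 7.588 = 2.412 mg/L.
D(1.59) = [0.302×28.12/(0.903−0.302)](e^(−0.302×1.59) − e^(−0.903×1.59)) + 2.412 e^(−0.903×1.59)
= 14.13 × (0.6187 − 0.2379) + 2.412 × 0.2379 = 5.953 mg/L.
DO = 10.0 − 5.953 = 4.047 mg/L.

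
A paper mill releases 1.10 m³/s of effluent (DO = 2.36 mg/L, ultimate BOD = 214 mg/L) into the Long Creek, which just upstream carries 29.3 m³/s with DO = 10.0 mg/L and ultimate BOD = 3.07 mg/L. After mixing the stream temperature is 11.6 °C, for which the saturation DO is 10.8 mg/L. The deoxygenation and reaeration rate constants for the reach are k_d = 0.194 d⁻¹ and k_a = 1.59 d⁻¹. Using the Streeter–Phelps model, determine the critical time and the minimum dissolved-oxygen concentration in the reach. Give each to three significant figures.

Mixed DO = (29.3×10.0 + 1.10×2.36)/(29.3+1.10) = 295.6/30.40 = 9.724 mg/L.
Mixed L₀ = (29.3×3.07 + 1.10×214)/(30.40) = 325.4/30.40 = 10.70 mg/L.
Initial deficit D₀ = C_s − DO₀ = 10.8 − 9.724 = 1.076 mg/L.
t_c = (1/1.396) ln[(1.59/0.194)(1 − 1.076×1.396/(0.194×10.70))] = 0.7163 × ln(2.264) = 0.5853 d.
D_c = (0.194/1.59) × 10.70 × e^(−0.194×0.5853) = 0.1220 × 10.70 × 0.8927 = 1.166 mg/L.
Minimum DO = 10.8 − 1.166 = 9.634 mg/L.

t_c ≈ 0.585 d; minimum DO ≈ 9.63 mg/L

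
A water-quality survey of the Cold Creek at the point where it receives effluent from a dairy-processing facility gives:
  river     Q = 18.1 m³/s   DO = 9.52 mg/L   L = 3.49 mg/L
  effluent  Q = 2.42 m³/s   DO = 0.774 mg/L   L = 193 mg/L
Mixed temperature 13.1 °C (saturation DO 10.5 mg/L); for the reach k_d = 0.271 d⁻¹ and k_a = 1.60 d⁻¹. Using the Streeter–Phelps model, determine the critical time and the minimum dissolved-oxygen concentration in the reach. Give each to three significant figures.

Mixed DO = (18.1×9.52 + 2.42×0.774)/(18.1+2.42) = 174.2/20.52 = 8.489 mg/L.
Mixed L₀ = (18.1×3.49 + 2.42×193)/(20.52) = 530.2/20.52 = 25.84 mg/L.
Initial deficit D₀ = C_s − DO₀ = 10.5 − 8.489 = 2.011 mg/L.
t_c = (1/1.329) ln[(1.60/0.271)(1 − 2.011×1.329/(0.271×25.84))] = 0.7524 × ln(3.650) = 0.9743 d.
D_c = (0.271/1.60) × 25.84 × e^(−0.271×0.9743) = 0.1694 × 25.84 × 0.7680 = 3.361 mg/L.
Minimum DO = 10.5 − 3.361 = 7.139 mg/L.

t_c ≈ 0.974 d; minimum DO ≈ 7.14 mg/L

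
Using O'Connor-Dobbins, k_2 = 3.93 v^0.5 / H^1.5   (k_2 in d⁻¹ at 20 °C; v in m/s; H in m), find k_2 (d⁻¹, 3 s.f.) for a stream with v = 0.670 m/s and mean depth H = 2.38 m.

k_2 ≈ 0.876 d⁻¹

k_2 = 3.93 × 0.670^0.5 / 2.38^1.5 = 3.93 × 0.8185 / 3.672 = 0.8761 d⁻¹.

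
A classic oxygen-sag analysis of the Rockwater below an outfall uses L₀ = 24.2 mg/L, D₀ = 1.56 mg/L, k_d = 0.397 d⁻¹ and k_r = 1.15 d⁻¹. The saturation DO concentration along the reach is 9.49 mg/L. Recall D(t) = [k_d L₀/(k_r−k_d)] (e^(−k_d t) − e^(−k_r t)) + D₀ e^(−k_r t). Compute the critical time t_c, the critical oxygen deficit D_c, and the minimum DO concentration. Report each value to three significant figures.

t_c = [1/(k_r−k_d)] ln[(k_r/k_d)(1 − D₀(k_r−k_d)/(k_d L₀))]
= [1/(1.15−0.397)] ln[(1.15/0.397)(1 − 1.56×0.7530/(0.397×24.2))]
= (1/0.7530) ln[2.897 × 0.8777] = 1.328 × ln(2.543) = 1.328 × 0.9332 = 1.239 d.
L(t_c) = L₀ e^(−k_d t_c) = 24.2 × 0.6114 = 14.80 mg/L, and at the critical point k_r D_c = k_d L, so D_c = (0.397/1.15) × 14.80 = 5.108 mg/L.
Minimum DO = C_s − D_c = 9.49 − 5.108 = 4.382 mg/L.

t_c ≈ 1.24 d; D_c ≈ 5.11 mg/L; min DO ≈ 4.38 mg/L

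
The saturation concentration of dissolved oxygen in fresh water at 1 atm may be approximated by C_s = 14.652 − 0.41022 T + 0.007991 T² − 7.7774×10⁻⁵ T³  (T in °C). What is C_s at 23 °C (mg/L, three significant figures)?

C_s = 14.652 − 0.41022×23 + 0.007991×23² − 7.7774×10⁻⁵×23³ = 8.498 mg/L.

C_s ≈ 8.50 mg/L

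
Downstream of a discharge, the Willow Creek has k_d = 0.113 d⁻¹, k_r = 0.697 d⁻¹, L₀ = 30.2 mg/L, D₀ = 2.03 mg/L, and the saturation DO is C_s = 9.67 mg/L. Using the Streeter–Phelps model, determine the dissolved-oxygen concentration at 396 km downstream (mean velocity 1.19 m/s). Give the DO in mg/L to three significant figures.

Travel time t = x/v = 396 km / (1.19 m/s) = 396000 m / 1.19 m/s = 332800 s = 3.852 d.
k_d L₀/(k_r−k_d) = 0.113×30.2/(0.697−0.113) = 3.413/0.5840 = 5.843 mg/L.
e^(−k_d t) = e^(−0.113×3.852) = 0.6471; e^(−k_r t) = e^(−0.697×3.852) = 0.06825.
D = 5.843 × (0.6471 − 0.06825) + 2.03 × 0.06825 = 3.383 + 0.1386 = 3.521 mg/L.
DO = C_s − D = 9.67 − 3.521 = 6.149 mg/L.

DO ≈ 6.15 mg/L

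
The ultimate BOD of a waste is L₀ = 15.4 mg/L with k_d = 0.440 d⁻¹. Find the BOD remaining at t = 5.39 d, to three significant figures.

L ≈ 1.44 mg/L

L_t = L₀ e^(−k_d t) = 15.4 × e^(−0.440×5.39) = 15.4 × 0.09333 = 1.437 mg/L.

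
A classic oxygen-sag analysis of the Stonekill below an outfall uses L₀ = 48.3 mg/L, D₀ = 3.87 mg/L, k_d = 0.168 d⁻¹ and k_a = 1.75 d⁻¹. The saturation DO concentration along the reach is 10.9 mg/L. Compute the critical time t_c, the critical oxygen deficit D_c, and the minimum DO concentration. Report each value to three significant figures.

t_c ≈ 0.594 d; D_c ≈ 4.20 mg/L; min DO ≈ 6.70 mg/L

At the critical point dD/dt = 0, so k_d L₀ e^(−k_d t) = k_a D. Substituting D(t) from the Streeter–Phelps equation and solving for t gives
t_c = ln[(k_a/k_d)(1 − D₀(k_a−k_d)/(k_d L₀))] / (k_a−k_d).
Here k_a−k_d = 1.582 d⁻¹ and 1 − D₀(k_a−k_d)/(k_d L₀) = 1 − 3.87×1.582/(0.168×48.3) = 0.2455, so
t_c = ln(10.42 × 0.2455) / 1.582 = 0.9389 / 1.582 = 0.5935 d.
L(t_c) = L₀ e^(−k_d t_c) = 48.3 × 0.9051 = 43.72 mg/L, and at the critical point k_a D_c = k_d L, so D_c = (0.168/1.75) × 43.72 = 4.197 mg/L.
Minimum DO = C_s − D_c = 10.9 − 4.197 = 6.703 mg/L.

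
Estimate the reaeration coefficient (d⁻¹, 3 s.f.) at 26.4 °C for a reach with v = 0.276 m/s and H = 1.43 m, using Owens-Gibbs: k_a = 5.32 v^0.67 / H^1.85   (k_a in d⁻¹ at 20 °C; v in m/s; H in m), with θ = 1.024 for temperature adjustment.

k_a(20) = 5.32 × 0.276^0.67 / 1.43^1.85 = 5.32 × 0.4221 / 1.938 = 1.159 d⁻¹.
k_a(26.4) = 1.159 × 1.024^(26.4−20) = 1.159 × 1.164 = 1.349 d⁻¹.

k_a ≈ 1.35 d⁻¹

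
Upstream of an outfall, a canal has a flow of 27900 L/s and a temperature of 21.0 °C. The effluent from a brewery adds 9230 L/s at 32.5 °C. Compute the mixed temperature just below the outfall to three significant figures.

23.9 °C

Flow-weighted mixing: C = (Q_r C_r + Q_w C_w)/(Q_r + Q_w)
= (27900×21.0 + 9230×32.5)/(27900 + 9230) = 885900/37130 = 23.86 °C.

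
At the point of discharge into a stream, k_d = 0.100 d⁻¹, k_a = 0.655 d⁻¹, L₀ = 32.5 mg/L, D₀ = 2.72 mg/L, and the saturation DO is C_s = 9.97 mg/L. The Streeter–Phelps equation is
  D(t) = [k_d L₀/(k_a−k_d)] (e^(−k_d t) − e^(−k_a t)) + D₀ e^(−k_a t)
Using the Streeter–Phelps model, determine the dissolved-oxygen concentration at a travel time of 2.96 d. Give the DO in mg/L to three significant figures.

k_d L₀/(k_a−k_d) = 0.100×32.5/(0.655−0.100) = 3.250/0.5550 = 5.856 mg/L.
e^(−k_d t) = e^(−0.100×2.960) = 0.7438; e^(−k_a t) = e^(−0.655×2.960) = 0.1439.
D = 5.856 × (0.7438 − 0.1439) + 2.72 × 0.1439 = 3.513 + 0.3913 = 3.904 mg/L.
DO = C_s − D = 9.97 − 3.904 = 6.066 mg/L.

DO ≈ 6.07 mg/L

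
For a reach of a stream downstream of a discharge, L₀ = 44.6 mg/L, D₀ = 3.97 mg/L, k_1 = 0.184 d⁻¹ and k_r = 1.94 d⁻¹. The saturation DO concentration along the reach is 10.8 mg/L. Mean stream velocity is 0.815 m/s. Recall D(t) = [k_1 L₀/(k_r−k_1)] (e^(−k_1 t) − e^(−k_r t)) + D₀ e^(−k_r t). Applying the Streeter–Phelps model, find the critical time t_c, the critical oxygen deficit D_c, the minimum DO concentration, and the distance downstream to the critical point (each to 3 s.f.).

t_c ≈ 0.263 d; D_c ≈ 4.03 mg/L; min DO ≈ 6.77 mg/L; x_c ≈ 18.5 km

t_c = [1/(k_r−k_1)] ln[(k_r/k_1)(1 − D₀(k_r−k_1)/(k_1 L₀))]
= [1/(1.94−0.184)] ln[(1.94/0.184)(1 − 3.97×1.756/(0.184×44.6))]
= (1/1.756) ln[10.54 × 0.1505] = 0.5695 × ln(1.587) = 0.5695 × 0.4617 = 0.2629 d.
L(t_c) = L₀ e^(−k_1 t_c) = 44.6 × 0.9528 = 42.49 mg/L, and at the critical point k_r D_c = k_1 L, so D_c = (0.184/1.94) × 42.49 = 4.030 mg/L.
Minimum DO = C_s − D_c = 10.8 − 4.030 = 6.770 mg/L.
x_c = v t_c = 0.815 m/s × 0.2629 d × 86400 s/d = 18520 m ≈ 18.5 km.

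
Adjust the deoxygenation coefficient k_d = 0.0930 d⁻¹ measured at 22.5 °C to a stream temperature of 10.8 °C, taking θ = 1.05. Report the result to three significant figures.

k_d ≈ 0.0525 d⁻¹

k_d(T₂) = k_d(T₁) · θ^(T₂−T₁) = 0.0930 × 1.05^(10.8−22.5)
= 0.0930 × 1.05^-11.7 = 0.0930 × 0.5650 = 0.05255 d⁻¹.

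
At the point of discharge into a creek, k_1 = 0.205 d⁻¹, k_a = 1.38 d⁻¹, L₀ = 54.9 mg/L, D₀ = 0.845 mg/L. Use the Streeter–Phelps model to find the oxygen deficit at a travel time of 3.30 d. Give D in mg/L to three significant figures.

k_1 L₀/(k_a−k_1) = 0.205×54.9/(1.38−0.205) = 11.25/1.175 = 9.578 mg/L.
e^(−k_1 t) = e^(−0.205×3.300) = 0.5084; e^(−k_a t) = e^(−1.38×3.300) = 0.01053.
D = 9.578 × (0.5084 − 0.01053) + 0.845 × 0.01053 = 4.769 + 0.008894 = 4.778 mg/L.

D ≈ 4.78 mg/L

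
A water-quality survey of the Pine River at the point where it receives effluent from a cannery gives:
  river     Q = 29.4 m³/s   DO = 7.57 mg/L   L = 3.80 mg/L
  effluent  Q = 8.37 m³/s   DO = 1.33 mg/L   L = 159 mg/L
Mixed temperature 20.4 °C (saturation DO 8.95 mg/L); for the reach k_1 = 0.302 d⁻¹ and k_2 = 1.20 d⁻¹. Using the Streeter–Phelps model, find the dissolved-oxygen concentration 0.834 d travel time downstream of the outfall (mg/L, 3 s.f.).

Mixed DO = (29.4×7.57 + 8.37×1.33)/(29.4+8.37) = 233.7/37.77 = 6.187 mg/L.
Mixed L₀ = (29.4×3.80 + 8.37×159)/(37.77) = 1443/37.77 = 38.19 mg/L.
Initial deficit D₀ = C_s − DO₀ = 8.95 − 6.187 = 2.763 mg/L.
D(0.834) = [0.302×38.19/(1.20−0.302)](e^(−0.302×0.834) − e^(−1.20×0.834)) + 2.763 e^(−1.20×0.834)
= 12.84 × (0.7773 − 0.3676) + 2.763 × 0.3676 = 6.279 mg/L.
DO = 8.95 − 6.279 = 2.671 mg/L.

DO ≈ 2.67 mg/L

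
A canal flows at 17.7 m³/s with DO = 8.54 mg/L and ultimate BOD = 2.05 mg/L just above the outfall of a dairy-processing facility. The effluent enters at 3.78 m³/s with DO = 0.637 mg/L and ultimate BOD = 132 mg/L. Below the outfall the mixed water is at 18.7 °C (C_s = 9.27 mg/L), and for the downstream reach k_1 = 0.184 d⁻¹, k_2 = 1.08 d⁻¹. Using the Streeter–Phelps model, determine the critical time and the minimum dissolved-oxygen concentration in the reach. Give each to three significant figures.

Mixed DO = (17.7×8.54 + 3.78×0.637)/(17.7+3.78) = 153.6/21.48 = 7.149 mg/L.
Mixed L₀ = (17.7×2.05 + 3.78×132)/(21.48) = 535.2/21.48 = 24.92 mg/L.
Initial deficit D₀ = C_s − DO₀ = 9.27 − 7.149 = 2.121 mg/L.
t_c = (1/0.8960) ln[(1.08/0.184)(1 − 2.121×0.8960/(0.184×24.92))] = 1.116 × ln(3.437) = 1.378 d.
D_c = (0.184/1.08) × 24.92 × e^(−0.184×1.378) = 0.1704 × 24.92 × 0.7761 = 3.295 mg/L.
Minimum DO = 9.27 − 3.295 = 5.975 mg/L.

t_c ≈ 1.38 d; minimum DO ≈ 5.98 mg/L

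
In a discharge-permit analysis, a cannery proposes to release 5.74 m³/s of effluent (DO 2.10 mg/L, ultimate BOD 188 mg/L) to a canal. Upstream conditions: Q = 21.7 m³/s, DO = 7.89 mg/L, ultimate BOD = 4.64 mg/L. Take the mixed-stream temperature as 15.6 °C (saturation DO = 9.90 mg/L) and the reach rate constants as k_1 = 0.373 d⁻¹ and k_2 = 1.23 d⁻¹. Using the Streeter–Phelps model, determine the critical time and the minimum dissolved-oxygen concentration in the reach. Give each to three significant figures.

Mixed DO = (21.7×7.89 + 5.74×2.10)/(21.7+5.74) = 183.3/27.44 = 6.679 mg/L.
Mixed L₀ = (21.7×4.64 + 5.74×188)/(27.44) = 1180/27.44 = 43.00 mg/L.
Initial deficit D₀ = C_s − DO₀ = 9.90 − 6.679 = 3.221 mg/L.
t_c = (1/0.8570) ln[(1.23/0.373)(1 − 3.221×0.8570/(0.373×43.00))] = 1.167 × ln(2.730) = 1.172 d.
D_c = (0.373/1.23) × 43.00 × e^(−0.373×1.172) = 0.3033 × 43.00 × 0.6459 = 8.422 mg/L.
Minimum DO = 9.90 − 8.422 = 1.478 mg/L.

t_c ≈ 1.17 d; minimum DO ≈ 1.48 mg/L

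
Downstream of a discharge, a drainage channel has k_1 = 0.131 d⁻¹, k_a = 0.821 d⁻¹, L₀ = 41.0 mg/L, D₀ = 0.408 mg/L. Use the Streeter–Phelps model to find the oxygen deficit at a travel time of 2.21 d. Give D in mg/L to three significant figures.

D ≈ 4.63 mg/L

k_1 L₀/(k_a−k_1) = 0.131×41.0/(0.821−0.131) = 5.371/0.6900 = 7.784 mg/L.
e^(−k_1 t) = e^(−0.131×2.210) = 0.7486; e^(−k_a t) = e^(−0.821×2.210) = 0.1629.
D = 7.784 × (0.7486 − 0.1629) + 0.408 × 0.1629 = 4.559 + 0.06648 = 4.626 mg/L.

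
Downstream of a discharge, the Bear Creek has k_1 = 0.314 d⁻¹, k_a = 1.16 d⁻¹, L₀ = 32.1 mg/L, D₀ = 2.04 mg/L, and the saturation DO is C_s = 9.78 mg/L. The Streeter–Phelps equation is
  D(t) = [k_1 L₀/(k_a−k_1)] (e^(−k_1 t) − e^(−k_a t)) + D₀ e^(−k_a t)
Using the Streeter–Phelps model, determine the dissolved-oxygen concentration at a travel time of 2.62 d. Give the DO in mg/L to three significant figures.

DO ≈ 5.02 mg/L

k_1 L₀/(k_a−k_1) = 0.314×32.1/(1.16−0.314) = 10.08/0.8460 = 11.91 mg/L.
e^(−k_1 t) = e^(−0.314×2.620) = 0.4393; e^(−k_a t) = e^(−1.16×2.620) = 0.04787.
D = 11.91 × (0.4393 − 0.04787) + 2.04 × 0.04787 = 4.663 + 0.09766 = 4.761 mg/L.
DO = C_s − D = 9.78 − 4.761 = 5.019 mg/L.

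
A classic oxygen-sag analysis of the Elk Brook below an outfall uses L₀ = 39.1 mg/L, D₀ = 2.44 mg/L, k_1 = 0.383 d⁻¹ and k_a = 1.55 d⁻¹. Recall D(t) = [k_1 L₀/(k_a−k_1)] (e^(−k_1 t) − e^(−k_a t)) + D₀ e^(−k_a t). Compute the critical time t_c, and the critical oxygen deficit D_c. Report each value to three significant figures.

t_c ≈ 1.02 d; D_c ≈ 6.54 mg/L

With k_a/k_1 = 4.047 and 1 − D₀(k_a−k_1)/(k_1 L₀) = 0.8099,
t_c = ln(4.047 × 0.8099) / (1.55 − 0.383) = ln(3.277) / 1.167 = 1.187/1.167 = 1.017 d.
D_c = (k_1/k_a) L₀ e^(−k_1 t_c) = (0.383/1.55) × 39.1 × e^(−0.383×1.017) = 0.2471 × 39.1 × 0.6773 = 6.544 mg/L.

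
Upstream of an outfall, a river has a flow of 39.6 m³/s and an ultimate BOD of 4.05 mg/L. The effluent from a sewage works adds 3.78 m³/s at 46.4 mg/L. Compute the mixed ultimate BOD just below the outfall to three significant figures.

Flow-weighted mixing: C = (Q_r C_r + Q_w C_w)/(Q_r + Q_w)
= (39.6×4.05 + 3.78×46.4)/(39.6 + 3.78) = 335.8/43.38 = 7.740 mg/L.

7.74 mg/L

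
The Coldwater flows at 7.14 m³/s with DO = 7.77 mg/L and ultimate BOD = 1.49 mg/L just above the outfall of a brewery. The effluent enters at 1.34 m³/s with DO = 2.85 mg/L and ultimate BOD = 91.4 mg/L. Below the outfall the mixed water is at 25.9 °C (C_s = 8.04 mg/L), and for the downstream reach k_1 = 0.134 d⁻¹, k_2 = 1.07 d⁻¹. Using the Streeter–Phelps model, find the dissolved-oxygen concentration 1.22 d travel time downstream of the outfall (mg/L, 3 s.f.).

Mixed DO = (7.14×7.77 + 1.34×2.85)/(7.14+1.34) = 59.30/8.480 = 6.993 mg/L.
Mixed L₀ = (7.14×1.49 + 1.34×91.4)/(8.480) = 133.1/8.480 = 15.70 mg/L.
Initial deficit D₀ = C_s − DO₀ = 8.04 − 6.993 = 1.047 mg/L.
D(1.22) = [0.134×15.70/(1.07−0.134)](e^(−0.134×1.22) − e^(−1.07×1.22)) + 1.047 e^(−1.07×1.22)
= 2.247 × (0.8492 − 0.2711) + 1.047 × 0.2711 = 1.583 mg/L.
DO = 8.04 − 1.583 = 6.457 mg/L.

DO ≈ 6.46 mg/L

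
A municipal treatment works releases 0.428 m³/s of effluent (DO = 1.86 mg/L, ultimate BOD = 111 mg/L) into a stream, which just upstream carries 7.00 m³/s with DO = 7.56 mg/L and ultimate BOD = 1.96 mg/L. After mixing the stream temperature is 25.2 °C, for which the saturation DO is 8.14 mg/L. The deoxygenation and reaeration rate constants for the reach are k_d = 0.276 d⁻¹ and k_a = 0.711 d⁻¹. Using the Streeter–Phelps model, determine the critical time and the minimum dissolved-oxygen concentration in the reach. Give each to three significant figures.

t_c ≈ 1.74 d; minimum DO ≈ 6.16 mg/L

Mixed DO = (7.00×7.56 + 0.428×1.86)/(7.00+0.428) = 53.72/7.428 = 7.232 mg/L.
Mixed L₀ = (7.00×1.96 + 0.428×111)/(7.428) = 61.23/7.428 = 8.243 mg/L.
Initial deficit D₀ = C_s − DO₀ = 8.14 − 7.232 = 0.9084 mg/L.
t_c = (1/0.4350) ln[(0.711/0.276)(1 − 0.9084×0.4350/(0.276×8.243))] = 2.299 × ln(2.129) = 1.737 d.
D_c = (0.276/0.711) × 8.243 × e^(−0.276×1.737) = 0.3882 × 8.243 × 0.6192 = 1.981 mg/L.
Minimum DO = 8.14 − 1.981 = 6.159 mg/L.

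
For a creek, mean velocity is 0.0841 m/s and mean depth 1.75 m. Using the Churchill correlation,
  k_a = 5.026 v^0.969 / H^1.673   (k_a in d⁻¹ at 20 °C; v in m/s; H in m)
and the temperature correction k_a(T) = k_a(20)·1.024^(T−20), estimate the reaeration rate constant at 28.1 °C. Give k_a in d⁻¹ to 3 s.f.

k_a(20) = 5.026 × 0.0841^0.969 / 1.75^1.673 = 5.026 × 0.09081 / 2.550 = 0.1790 d⁻¹.
k_a(28.1) = 0.1790 × 1.024^(28.1−20) = 0.1790 × 1.212 = 0.2169 d⁻¹.

k_a ≈ 0.217 d⁻¹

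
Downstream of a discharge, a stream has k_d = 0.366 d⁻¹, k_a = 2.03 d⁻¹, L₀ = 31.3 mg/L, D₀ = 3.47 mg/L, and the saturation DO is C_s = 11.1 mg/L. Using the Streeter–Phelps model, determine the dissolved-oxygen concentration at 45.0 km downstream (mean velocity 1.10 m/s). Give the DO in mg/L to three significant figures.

Travel time t = x/v = 45.0 km / (1.10 m/s) = 45000 m / 1.10 m/s = 40910 s = 0.4735 d.
k_d L₀/(k_a−k_d) = 0.366×31.3/(2.03−0.366) = 11.46/1.664 = 6.884 mg/L.
e^(−k_d t) = e^(−0.366×0.4735) = 0.8409; e^(−k_a t) = e^(−2.03×0.4735) = 0.3824.
D = 6.884 × (0.8409 − 0.3824) + 3.47 × 0.3824 = 3.156 + 1.327 = 4.483 mg/L.
DO = C_s − D = 11.1 − 4.483 = 6.617 mg/L.

DO ≈ 6.62 mg/L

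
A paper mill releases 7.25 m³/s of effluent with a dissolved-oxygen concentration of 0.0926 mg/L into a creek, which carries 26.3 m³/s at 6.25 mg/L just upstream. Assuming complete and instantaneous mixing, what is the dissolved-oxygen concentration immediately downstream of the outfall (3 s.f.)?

4.92 mg/L

Flow-weighted mixing: C = (Q_r C_r + Q_w C_w)/(Q_r + Q_w)
= (26.3×6.25 + 7.25×0.0926)/(26.3 + 7.25) = 165.0/33.55 = 4.919 mg/L.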